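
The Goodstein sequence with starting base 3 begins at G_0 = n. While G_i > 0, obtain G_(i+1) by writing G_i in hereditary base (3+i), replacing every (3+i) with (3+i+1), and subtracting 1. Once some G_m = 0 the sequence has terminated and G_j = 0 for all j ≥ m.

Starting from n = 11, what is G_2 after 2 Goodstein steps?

step 0: 11 = 3^2 + 2; sub 4 for 3: 4^2 + 2; = 18; G_1 = 18−1 = 17
step 1: 17 = 4^2 + 1; sub 5 for 4: 5^2 + 1; = 26; G_2 = 26−1 = 25

25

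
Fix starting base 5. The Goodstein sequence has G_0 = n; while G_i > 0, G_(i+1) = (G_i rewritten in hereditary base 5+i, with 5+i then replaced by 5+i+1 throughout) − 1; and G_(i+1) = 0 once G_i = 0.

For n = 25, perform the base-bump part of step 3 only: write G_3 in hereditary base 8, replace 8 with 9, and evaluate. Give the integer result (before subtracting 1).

step 0: 25 = 5^2; sub 6 for 5: 6^2; = 36; G_1 = 36−1 = 35
step 1: 35 = 5·6 + 5; sub 7 for 6: 5·7 + 5; = 40; G_2 = 40−1 = 39
step 2: 39 = 5·7 + 4; sub 8 for 7: 5·8 + 4; = 44; G_3 = 44−1 = 43
step 3: 43 = 5·8 + 3; sub 9 for 8: 5·9 + 3; = 48; G_4 = 48−1 = 47

48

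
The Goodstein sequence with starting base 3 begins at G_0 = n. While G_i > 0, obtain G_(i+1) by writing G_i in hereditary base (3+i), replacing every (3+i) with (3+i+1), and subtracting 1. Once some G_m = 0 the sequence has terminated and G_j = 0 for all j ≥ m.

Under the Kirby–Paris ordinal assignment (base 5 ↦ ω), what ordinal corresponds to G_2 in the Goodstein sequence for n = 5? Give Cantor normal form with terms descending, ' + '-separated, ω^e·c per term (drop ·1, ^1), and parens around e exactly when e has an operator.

ω

G_0=5  [base 3] 3 + 2  →[3↦4]→  4 + 2 = 6  −1 ⇒ G_1=5
G_1=5  [base 4] 4 + 1  →[4↦5]→  5 + 1 = 6  −1 ⇒ G_2=5
G_2=5  [base 5] 5  →[5↦6]→  6 = 6  −1 ⇒ G_3=5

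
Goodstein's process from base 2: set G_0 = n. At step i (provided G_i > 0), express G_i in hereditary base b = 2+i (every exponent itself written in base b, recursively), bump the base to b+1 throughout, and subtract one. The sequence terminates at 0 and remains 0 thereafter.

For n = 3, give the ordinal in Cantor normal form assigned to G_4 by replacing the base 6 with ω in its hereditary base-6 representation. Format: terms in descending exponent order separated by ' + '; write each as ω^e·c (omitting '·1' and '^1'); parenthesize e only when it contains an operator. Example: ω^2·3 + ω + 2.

base 2: 3 = 2 + 1; at 3: 3 + 1 = 4; next = 3
base 3: 3 = 3; at 4: 4 = 4; next = 3
base 4: 3 = 3; at 5: 3 = 3; next = 2
base 5: 2 = 2; at 6: 2 = 2; next = 1
base 6: 1 = 1; at 7: 1 = 1; next = 0

1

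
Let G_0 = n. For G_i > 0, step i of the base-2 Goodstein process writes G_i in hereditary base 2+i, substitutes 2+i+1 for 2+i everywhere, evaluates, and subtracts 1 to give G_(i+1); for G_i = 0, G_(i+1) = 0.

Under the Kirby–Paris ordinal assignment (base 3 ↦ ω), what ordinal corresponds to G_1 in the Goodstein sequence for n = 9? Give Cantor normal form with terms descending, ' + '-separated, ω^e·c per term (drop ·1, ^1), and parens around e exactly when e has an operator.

ω^(ω + 1)

(0) 9|_2 = 2^(2 + 1) + 1 ↦ 3^(3 + 1) + 1|_3 = 82 ⇒ 81
(1) 81|_3 = 3^(3 + 1) ↦ 4^(4 + 1)|_4 = 1024 ⇒ 1023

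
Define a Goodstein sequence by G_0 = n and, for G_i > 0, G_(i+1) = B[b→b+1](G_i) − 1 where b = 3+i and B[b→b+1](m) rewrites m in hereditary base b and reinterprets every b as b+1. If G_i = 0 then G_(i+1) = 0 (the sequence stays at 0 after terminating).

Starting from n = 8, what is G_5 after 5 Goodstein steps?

11

G_0=8  [base 3] 2·3 + 2  →[3↦4]→  2·4 + 2 = 10  −1 ⇒ G_1=9
G_1=9  [base 4] 2·4 + 1  →[4↦5]→  2·5 + 1 = 11  −1 ⇒ G_2=10
G_2=10  [base 5] 2·5  →[5↦6]→  2·6 = 12  −1 ⇒ G_3=11
G_3=11  [base 6] 6 + 5  →[6↦7]→  7 + 5 = 12  −1 ⇒ G_4=11
G_4=11  [base 7] 7 + 4  →[7↦8]→  8 + 4 = 12  −1 ⇒ G_5=11
G_5=11  [base 8] 8 + 3  →[8↦9]→  9 + 3 = 12  −1 ⇒ G_6=11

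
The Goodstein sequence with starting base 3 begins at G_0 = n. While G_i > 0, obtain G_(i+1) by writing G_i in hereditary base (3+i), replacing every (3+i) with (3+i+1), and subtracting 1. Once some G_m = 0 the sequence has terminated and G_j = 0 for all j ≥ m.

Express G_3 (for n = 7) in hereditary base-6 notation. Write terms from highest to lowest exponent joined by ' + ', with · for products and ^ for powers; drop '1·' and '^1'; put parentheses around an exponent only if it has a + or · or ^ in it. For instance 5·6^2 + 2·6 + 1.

6 + 3

base 3: 7 = 2·3 + 1; at 4: 2·4 + 1 = 9; next = 8
base 4: 8 = 2·4; at 5: 2·5 = 10; next = 9
base 5: 9 = 5 + 4; at 6: 6 + 4 = 10; next = 9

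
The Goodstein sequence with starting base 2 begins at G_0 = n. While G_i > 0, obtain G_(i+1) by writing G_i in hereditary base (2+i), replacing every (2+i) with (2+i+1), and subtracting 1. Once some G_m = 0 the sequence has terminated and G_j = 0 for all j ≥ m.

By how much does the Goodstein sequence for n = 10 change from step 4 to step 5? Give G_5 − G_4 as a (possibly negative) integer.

10 —HB2→ 2^(2 + 1) + 2 —bump→ 3^(3 + 1) + 3 = 84 —(−1)→ 83
83 —HB3→ 3^(3 + 1) + 2 —bump→ 4^(4 + 1) + 2 = 1026 —(−1)→ 1025
1025 —HB4→ 4^(4 + 1) + 1 —bump→ 5^(5 + 1) + 1 = 15626 —(−1)→ 15625
15625 —HB5→ 5^(5 + 1) —bump→ 6^(6 + 1) = 279936 —(−1)→ 279935
279935 —HB6→ 5·6^6 + 5·6^5 + 5·6^4 + 5·6^3 + 5·6^2 + 5·6 + 5 —bump→ 5·7^7 + 5·7^5 + 5·7^4 + 5·7^3 + 5·7^2 + 5·7 + 5 = 4215755 —(−1)→ 4215754

3935819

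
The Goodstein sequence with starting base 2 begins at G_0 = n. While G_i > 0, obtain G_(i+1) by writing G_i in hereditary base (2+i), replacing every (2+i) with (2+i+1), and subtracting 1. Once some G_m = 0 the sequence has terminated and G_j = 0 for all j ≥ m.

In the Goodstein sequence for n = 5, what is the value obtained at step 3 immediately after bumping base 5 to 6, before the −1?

[0] 5 ≡ 2^2 + 1 (base 2). Lift 3: 28. −1: 27.
[1] 27 ≡ 3^3 (base 3). Lift 4: 256. −1: 255.
[2] 255 ≡ 3·4^3 + 3·4^2 + 3·4 + 3 (base 4). Lift 5: 468. −1: 467.

776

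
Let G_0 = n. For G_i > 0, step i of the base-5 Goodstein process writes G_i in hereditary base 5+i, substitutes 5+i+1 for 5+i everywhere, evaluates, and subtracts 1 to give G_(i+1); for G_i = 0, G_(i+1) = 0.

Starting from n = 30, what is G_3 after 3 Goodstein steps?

(0) 30|_5 = 5^2 + 5 ↦ 6^2 + 6|_6 = 42 ⇒ 41
(1) 41|_6 = 6^2 + 5 ↦ 7^2 + 5|_7 = 54 ⇒ 53
(2) 53|_7 = 7^2 + 4 ↦ 8^2 + 4|_8 = 68 ⇒ 67

67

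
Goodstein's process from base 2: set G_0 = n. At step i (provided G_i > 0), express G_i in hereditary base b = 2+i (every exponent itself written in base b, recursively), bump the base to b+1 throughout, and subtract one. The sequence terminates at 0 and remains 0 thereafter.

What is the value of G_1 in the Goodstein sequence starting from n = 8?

80

G_0=8  [base 2] 2^(2 + 1)  →[2↦3]→  3^(3 + 1) = 81  −1 ⇒ G_1=80
G_1=80  [base 3] 2·3^3 + 2·3^2 + 2·3 + 2  →[3↦4]→  2·4^4 + 2·4^2 + 2·4 + 2 = 554  −1 ⇒ G_2=553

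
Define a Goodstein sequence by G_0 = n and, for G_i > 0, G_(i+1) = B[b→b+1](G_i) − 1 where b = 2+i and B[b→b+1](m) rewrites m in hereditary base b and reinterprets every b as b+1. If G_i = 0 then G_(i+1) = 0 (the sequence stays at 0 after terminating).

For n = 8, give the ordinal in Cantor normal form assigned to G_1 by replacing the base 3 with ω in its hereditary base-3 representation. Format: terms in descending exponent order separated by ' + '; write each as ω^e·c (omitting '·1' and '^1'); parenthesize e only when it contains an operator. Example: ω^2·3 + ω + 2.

8 —HB2→ 2^(2 + 1) —bump→ 3^(3 + 1) = 81 —(−1)→ 80
80 —HB3→ 2·3^3 + 2·3^2 + 2·3 + 2 —bump→ 2·4^4 + 2·4^2 + 2·4 + 2 = 554 —(−1)→ 553

ω^ω·2 + ω^2·2 + ω·2 + 2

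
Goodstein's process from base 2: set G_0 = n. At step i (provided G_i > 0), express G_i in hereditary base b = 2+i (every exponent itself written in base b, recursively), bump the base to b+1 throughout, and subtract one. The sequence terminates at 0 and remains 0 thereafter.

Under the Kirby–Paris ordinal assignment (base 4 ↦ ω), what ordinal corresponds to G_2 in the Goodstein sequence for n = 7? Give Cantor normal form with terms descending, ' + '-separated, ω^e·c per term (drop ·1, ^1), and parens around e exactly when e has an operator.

ω^ω + 3

G_0 = 7. HB_2(7) = 2^2 + 2 + 1. Bump = 31. G_1 = 30.
G_1 = 30. HB_3(30) = 3^3 + 3. Bump = 260. G_2 = 259.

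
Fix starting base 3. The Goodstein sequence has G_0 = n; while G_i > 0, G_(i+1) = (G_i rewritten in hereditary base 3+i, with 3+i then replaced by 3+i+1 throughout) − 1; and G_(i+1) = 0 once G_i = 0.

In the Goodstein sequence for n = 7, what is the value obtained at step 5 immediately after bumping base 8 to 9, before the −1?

10

i=0: 7 = 2·3 + 1 (b=3); 3→4: 2·4 + 1 = 9; 9−1 = 8
i=1: 8 = 2·4 (b=4); 4→5: 2·5 = 10; 10−1 = 9
i=2: 9 = 5 + 4 (b=5); 5→6: 6 + 4 = 10; 10−1 = 9
i=3: 9 = 6 + 3 (b=6); 6→7: 7 + 3 = 10; 10−1 = 9
i=4: 9 = 7 + 2 (b=7); 7→8: 8 + 2 = 10; 10−1 = 9
i=5: 9 = 8 + 1 (b=8); 8→9: 9 + 1 = 10; 10−1 = 9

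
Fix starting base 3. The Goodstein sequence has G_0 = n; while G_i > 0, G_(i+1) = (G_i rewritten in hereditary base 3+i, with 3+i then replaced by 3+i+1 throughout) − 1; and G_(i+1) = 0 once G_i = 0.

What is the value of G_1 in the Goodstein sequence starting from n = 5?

5 —HB3→ 3 + 2 —bump→ 4 + 2 = 6 —(−1)→ 5
5 —HB4→ 4 + 1 —bump→ 5 + 1 = 6 —(−1)→ 5

5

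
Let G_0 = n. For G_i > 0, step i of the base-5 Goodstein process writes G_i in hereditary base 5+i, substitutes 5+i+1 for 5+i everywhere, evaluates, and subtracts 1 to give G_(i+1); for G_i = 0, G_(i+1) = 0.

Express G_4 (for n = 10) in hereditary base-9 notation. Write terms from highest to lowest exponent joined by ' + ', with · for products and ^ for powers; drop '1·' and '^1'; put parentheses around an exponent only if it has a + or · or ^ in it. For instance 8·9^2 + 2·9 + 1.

9 + 2

base 5: 10 = 2·5; at 6: 2·6 = 12; next = 11
base 6: 11 = 6 + 5; at 7: 7 + 5 = 12; next = 11
base 7: 11 = 7 + 4; at 8: 8 + 4 = 12; next = 11
base 8: 11 = 8 + 3; at 9: 9 + 3 = 12; next = 11
base 9: 11 = 9 + 2; at 10: 10 + 2 = 12; next = 11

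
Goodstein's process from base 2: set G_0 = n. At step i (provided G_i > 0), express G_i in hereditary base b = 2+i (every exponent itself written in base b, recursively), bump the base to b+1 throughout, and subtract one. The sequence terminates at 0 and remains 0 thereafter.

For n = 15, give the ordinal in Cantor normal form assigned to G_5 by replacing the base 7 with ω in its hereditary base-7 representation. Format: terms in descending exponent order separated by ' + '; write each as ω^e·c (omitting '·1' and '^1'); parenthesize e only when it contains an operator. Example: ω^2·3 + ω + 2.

G_0 = 15. HB_2(15) = 2^(2 + 1) + 2^2 + 2 + 1. Bump = 112. G_1 = 111.
G_1 = 111. HB_3(111) = 3^(3 + 1) + 3^3 + 3. Bump = 1284. G_2 = 1283.
G_2 = 1283. HB_4(1283) = 4^(4 + 1) + 4^4 + 3. Bump = 18753. G_3 = 18752.
G_3 = 18752. HB_5(18752) = 5^(5 + 1) + 5^5 + 2. Bump = 326594. G_4 = 326593.
G_4 = 326593. HB_6(326593) = 6^(6 + 1) + 6^6 + 1. Bump = 6588345. G_5 = 6588344.

ω^(ω + 1) + ω^ω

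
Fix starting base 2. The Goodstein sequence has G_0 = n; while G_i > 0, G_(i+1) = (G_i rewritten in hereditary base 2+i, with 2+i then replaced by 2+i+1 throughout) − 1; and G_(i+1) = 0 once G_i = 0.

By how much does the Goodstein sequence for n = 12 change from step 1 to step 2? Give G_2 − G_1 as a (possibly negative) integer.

[0] 12 ≡ 2^(2 + 1) + 2^2 (base 2). Lift 3: 108. −1: 107.
[1] 107 ≡ 3^(3 + 1) + 2·3^2 + 2·3 + 2 (base 3). Lift 4: 1066. −1: 1065.

958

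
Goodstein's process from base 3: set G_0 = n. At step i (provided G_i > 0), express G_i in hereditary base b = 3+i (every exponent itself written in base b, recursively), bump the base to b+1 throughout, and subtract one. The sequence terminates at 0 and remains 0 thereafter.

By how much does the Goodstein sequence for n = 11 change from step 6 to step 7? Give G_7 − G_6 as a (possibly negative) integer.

4

i=0: 11 = 3^2 + 2 (b=3); 3→4: 4^2 + 2 = 18; 18−1 = 17
i=1: 17 = 4^2 + 1 (b=4); 4→5: 5^2 + 1 = 26; 26−1 = 25
i=2: 25 = 5^2 (b=5); 5→6: 6^2 = 36; 36−1 = 35
i=3: 35 = 5·6 + 5 (b=6); 6→7: 5·7 + 5 = 40; 40−1 = 39
i=4: 39 = 5·7 + 4 (b=7); 7→8: 5·8 + 4 = 44; 44−1 = 43
i=5: 43 = 5·8 + 3 (b=8); 8→9: 5·9 + 3 = 48; 48−1 = 47
i=6: 47 = 5·9 + 2 (b=9); 9→10: 5·10 + 2 = 52; 52−1 = 51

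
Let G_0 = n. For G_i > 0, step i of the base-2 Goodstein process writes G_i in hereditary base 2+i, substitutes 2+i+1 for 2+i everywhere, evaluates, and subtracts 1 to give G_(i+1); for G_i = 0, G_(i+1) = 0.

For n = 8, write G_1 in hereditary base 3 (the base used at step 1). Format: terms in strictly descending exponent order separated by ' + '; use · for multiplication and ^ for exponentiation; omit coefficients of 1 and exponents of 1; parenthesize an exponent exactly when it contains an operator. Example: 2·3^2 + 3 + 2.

i=0: 8 = 2^(2 + 1) (b=2); 2→3: 3^(3 + 1) = 81; 81−1 = 80
i=1: 80 = 2·3^3 + 2·3^2 + 2·3 + 2 (b=3); 3→4: 2·4^4 + 2·4^2 + 2·4 + 2 = 554; 554−1 = 553

2·3^3 + 2·3^2 + 2·3 + 2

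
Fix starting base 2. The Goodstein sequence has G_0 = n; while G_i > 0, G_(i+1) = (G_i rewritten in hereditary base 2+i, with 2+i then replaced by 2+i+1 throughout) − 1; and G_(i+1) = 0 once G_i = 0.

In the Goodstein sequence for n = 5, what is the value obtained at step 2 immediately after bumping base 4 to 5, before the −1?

468

(0) 5|_2 = 2^2 + 1 ↦ 3^3 + 1|_3 = 28 ⇒ 27
(1) 27|_3 = 3^3 ↦ 4^4|_4 = 256 ⇒ 255
(2) 255|_4 = 3·4^3 + 3·4^2 + 3·4 + 3 ↦ 3·5^3 + 3·5^2 + 3·5 + 3|_5 = 468 ⇒ 467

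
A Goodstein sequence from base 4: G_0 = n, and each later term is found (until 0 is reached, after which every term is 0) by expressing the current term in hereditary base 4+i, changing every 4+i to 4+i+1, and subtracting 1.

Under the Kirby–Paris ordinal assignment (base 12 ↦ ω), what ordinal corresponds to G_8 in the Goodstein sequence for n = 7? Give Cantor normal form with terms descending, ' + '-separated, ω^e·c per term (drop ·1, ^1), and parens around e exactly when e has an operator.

step 0: 7 = 4 + 3; sub 5 for 4: 5 + 3; = 8; G_1 = 8−1 = 7
step 1: 7 = 5 + 2; sub 6 for 5: 6 + 2; = 8; G_2 = 8−1 = 7
step 2: 7 = 6 + 1; sub 7 for 6: 7 + 1; = 8; G_3 = 8−1 = 7
step 3: 7 = 7; sub 8 for 7: 8; = 8; G_4 = 8−1 = 7
step 4: 7 = 7; sub 9 for 8: 7; = 7; G_5 = 7−1 = 6
step 5: 6 = 6; sub 10 for 9: 6; = 6; G_6 = 6−1 = 5
step 6: 5 = 5; sub 11 for 10: 5; = 5; G_7 = 5−1 = 4
step 7: 4 = 4; sub 12 for 11: 4; = 4; G_8 = 4−1 = 3

3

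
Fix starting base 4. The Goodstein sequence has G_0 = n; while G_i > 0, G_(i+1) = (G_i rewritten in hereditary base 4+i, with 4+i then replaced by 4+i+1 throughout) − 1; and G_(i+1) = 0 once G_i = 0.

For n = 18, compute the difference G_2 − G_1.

18 —HB4→ 4^2 + 2 —bump→ 5^2 + 2 = 27 —(−1)→ 26
26 —HB5→ 5^2 + 1 —bump→ 6^2 + 1 = 37 —(−1)→ 36

10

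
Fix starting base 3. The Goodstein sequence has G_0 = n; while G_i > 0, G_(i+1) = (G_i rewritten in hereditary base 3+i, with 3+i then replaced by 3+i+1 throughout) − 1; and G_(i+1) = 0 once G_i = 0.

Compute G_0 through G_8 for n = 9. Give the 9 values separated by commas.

9, 15, 17, 19, 21, 23, 24, 25, 26

[0] 9 ≡ 3^2 (base 3). Lift 4: 16. −1: 15.
[1] 15 ≡ 3·4 + 3 (base 4). Lift 5: 18. −1: 17.
[2] 17 ≡ 3·5 + 2 (base 5). Lift 6: 20. −1: 19.
[3] 19 ≡ 3·6 + 1 (base 6). Lift 7: 22. −1: 21.
[4] 21 ≡ 3·7 (base 7). Lift 8: 24. −1: 23.
[5] 23 ≡ 2·8 + 7 (base 8). Lift 9: 25. −1: 24.
[6] 24 ≡ 2·9 + 6 (base 9). Lift 10: 26. −1: 25.
[7] 25 ≡ 2·10 + 5 (base 10). Lift 11: 27. −1: 26.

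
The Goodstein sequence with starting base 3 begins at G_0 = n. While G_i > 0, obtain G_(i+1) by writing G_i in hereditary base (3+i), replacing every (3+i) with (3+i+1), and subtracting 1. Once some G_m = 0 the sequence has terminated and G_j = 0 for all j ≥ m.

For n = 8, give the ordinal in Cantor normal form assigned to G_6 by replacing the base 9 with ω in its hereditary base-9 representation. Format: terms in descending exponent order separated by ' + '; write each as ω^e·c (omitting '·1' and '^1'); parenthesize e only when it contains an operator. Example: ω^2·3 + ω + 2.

i=0: 8 = 2·3 + 2 (b=3); 3→4: 2·4 + 2 = 10; 10−1 = 9
i=1: 9 = 2·4 + 1 (b=4); 4→5: 2·5 + 1 = 11; 11−1 = 10
i=2: 10 = 2·5 (b=5); 5→6: 2·6 = 12; 12−1 = 11
i=3: 11 = 6 + 5 (b=6); 6→7: 7 + 5 = 12; 12−1 = 11
i=4: 11 = 7 + 4 (b=7); 7→8: 8 + 4 = 12; 12−1 = 11
i=5: 11 = 8 + 3 (b=8); 8→9: 9 + 3 = 12; 12−1 = 11
i=6: 11 = 9 + 2 (b=9); 9→10: 10 + 2 = 12; 12−1 = 11

ω + 2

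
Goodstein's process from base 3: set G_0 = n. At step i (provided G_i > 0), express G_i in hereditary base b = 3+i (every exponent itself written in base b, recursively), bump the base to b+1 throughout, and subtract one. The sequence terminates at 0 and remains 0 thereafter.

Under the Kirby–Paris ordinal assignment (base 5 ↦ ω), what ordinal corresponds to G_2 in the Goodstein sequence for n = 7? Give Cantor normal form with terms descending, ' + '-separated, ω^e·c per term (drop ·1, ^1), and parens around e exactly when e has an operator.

ω + 4

G_0=7  [base 3] 2·3 + 1  →[3↦4]→  2·4 + 1 = 9  −1 ⇒ G_1=8
G_1=8  [base 4] 2·4  →[4↦5]→  2·5 = 10  −1 ⇒ G_2=9
G_2=9  [base 5] 5 + 4  →[5↦6]→  6 + 4 = 10  −1 ⇒ G_3=9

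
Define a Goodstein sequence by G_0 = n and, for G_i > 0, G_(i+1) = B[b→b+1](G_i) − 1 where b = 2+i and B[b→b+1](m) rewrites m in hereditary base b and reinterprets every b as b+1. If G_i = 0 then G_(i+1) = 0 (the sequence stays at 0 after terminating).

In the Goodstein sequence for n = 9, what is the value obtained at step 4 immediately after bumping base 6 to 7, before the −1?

i=0: 9 = 2^(2 + 1) + 1 (b=2); 2→3: 3^(3 + 1) + 1 = 82; 82−1 = 81
i=1: 81 = 3^(3 + 1) (b=3); 3→4: 4^(4 + 1) = 1024; 1024−1 = 1023
i=2: 1023 = 3·4^4 + 3·4^3 + 3·4^2 + 3·4 + 3 (b=4); 4→5: 3·5^5 + 3·5^3 + 3·5^2 + 3·5 + 3 = 9843; 9843−1 = 9842
i=3: 9842 = 3·5^5 + 3·5^3 + 3·5^2 + 3·5 + 2 (b=5); 5→6: 3·6^6 + 3·6^3 + 3·6^2 + 3·6 + 2 = 140744; 140744−1 = 140743
i=4: 140743 = 3·6^6 + 3·6^3 + 3·6^2 + 3·6 + 1 (b=6); 6→7: 3·7^7 + 3·7^3 + 3·7^2 + 3·7 + 1 = 2471827; 2471827−1 = 2471826

2471827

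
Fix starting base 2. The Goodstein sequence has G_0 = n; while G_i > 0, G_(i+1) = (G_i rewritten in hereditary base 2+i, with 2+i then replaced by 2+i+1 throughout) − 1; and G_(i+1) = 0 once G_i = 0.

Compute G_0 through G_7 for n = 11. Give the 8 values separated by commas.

step 0: 11 = 2^(2 + 1) + 2 + 1; sub 3 for 2: 3^(3 + 1) + 3 + 1; = 85; G_1 = 85−1 = 84
step 1: 84 = 3^(3 + 1) + 3; sub 4 for 3: 4^(4 + 1) + 4; = 1028; G_2 = 1028−1 = 1027
step 2: 1027 = 4^(4 + 1) + 3; sub 5 for 4: 5^(5 + 1) + 3; = 15628; G_3 = 15628−1 = 15627
step 3: 15627 = 5^(5 + 1) + 2; sub 6 for 5: 6^(6 + 1) + 2; = 279938; G_4 = 279938−1 = 279937
step 4: 279937 = 6^(6 + 1) + 1; sub 7 for 6: 7^(7 + 1) + 1; = 5764802; G_5 = 5764802−1 = 5764801
step 5: 5764801 = 7^(7 + 1); sub 8 for 7: 8^(8 + 1); = 134217728; G_6 = 134217728−1 = 134217727
step 6: 134217727 = 7·8^8 + 7·8^7 + 7·8^6 + 7·8^5 + 7·8^4 + 7·8^3 + 7·8^2 + 7·8 + 7; sub 9 for 8: 7·9^9 + 7·9^7 + 7·9^6 + 7·9^5 + 7·9^4 + 7·9^3 + 7·9^2 + 7·9 + 7; = 2749609303; G_7 = 2749609303−1 = 2749609302

11, 84, 1027, 15627, 279937, 5764801, 134217727, 2749609302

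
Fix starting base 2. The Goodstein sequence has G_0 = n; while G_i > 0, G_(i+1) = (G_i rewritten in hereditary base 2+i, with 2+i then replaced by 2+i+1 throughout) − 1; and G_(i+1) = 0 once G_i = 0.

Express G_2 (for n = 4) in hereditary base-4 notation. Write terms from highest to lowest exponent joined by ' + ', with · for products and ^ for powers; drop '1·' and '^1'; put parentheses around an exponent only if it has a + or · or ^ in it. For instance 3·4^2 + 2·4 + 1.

[0] 4 ≡ 2^2 (base 2). Lift 3: 27. −1: 26.
[1] 26 ≡ 2·3^2 + 2·3 + 2 (base 3). Lift 4: 42. −1: 41.
[2] 41 ≡ 2·4^2 + 2·4 + 1 (base 4). Lift 5: 61. −1: 60.

2·4^2 + 2·4 + 1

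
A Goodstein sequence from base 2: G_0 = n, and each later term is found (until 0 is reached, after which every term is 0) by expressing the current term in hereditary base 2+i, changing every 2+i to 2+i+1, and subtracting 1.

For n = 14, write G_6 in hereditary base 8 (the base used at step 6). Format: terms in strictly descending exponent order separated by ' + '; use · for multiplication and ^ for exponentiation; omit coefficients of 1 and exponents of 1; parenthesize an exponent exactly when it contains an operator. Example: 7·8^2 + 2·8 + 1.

8^(8 + 1) + 5·8^5 + 5·8^4 + 5·8^3 + 5·8^2 + 5·8 + 3

(0) 14|_2 = 2^(2 + 1) + 2^2 + 2 ↦ 3^(3 + 1) + 3^3 + 3|_3 = 111 ⇒ 110
(1) 110|_3 = 3^(3 + 1) + 3^3 + 2 ↦ 4^(4 + 1) + 4^4 + 2|_4 = 1282 ⇒ 1281
(2) 1281|_4 = 4^(4 + 1) + 4^4 + 1 ↦ 5^(5 + 1) + 5^5 + 1|_5 = 18751 ⇒ 18750
(3) 18750|_5 = 5^(5 + 1) + 5^5 ↦ 6^(6 + 1) + 6^6|_6 = 326592 ⇒ 326591
(4) 326591|_6 = 6^(6 + 1) + 5·6^5 + 5·6^4 + 5·6^3 + 5·6^2 + 5·6 + 5 ↦ 7^(7 + 1) + 5·7^5 + 5·7^4 + 5·7^3 + 5·7^2 + 5·7 + 5|_7 = 5862841 ⇒ 5862840
(5) 5862840|_7 = 7^(7 + 1) + 5·7^5 + 5·7^4 + 5·7^3 + 5·7^2 + 5·7 + 4 ↦ 8^(8 + 1) + 5·8^5 + 5·8^4 + 5·8^3 + 5·8^2 + 5·8 + 4|_8 = 134404972 ⇒ 134404971
(6) 134404971|_8 = 8^(8 + 1) + 5·8^5 + 5·8^4 + 5·8^3 + 5·8^2 + 5·8 + 3 ↦ 9^(9 + 1) + 5·9^5 + 5·9^4 + 5·9^3 + 5·9^2 + 5·9 + 3|_9 = 3487116549 ⇒ 3487116548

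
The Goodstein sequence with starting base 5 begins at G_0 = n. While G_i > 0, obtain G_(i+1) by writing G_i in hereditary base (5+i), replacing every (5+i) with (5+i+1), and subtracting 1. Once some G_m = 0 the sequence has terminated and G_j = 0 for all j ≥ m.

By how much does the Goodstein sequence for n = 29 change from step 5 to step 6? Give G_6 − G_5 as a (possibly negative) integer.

8

G_0=29  [base 5] 5^2 + 4  →[5↦6]→  6^2 + 4 = 40  −1 ⇒ G_1=39
G_1=39  [base 6] 6^2 + 3  →[6↦7]→  7^2 + 3 = 52  −1 ⇒ G_2=51
G_2=51  [base 7] 7^2 + 2  →[7↦8]→  8^2 + 2 = 66  −1 ⇒ G_3=65
G_3=65  [base 8] 8^2 + 1  →[8↦9]→  9^2 + 1 = 82  −1 ⇒ G_4=81
G_4=81  [base 9] 9^2  →[9↦10]→  10^2 = 100  −1 ⇒ G_5=99
G_5=99  [base 10] 9·10 + 9  →[10↦11]→  9·11 + 9 = 108  −1 ⇒ G_6=107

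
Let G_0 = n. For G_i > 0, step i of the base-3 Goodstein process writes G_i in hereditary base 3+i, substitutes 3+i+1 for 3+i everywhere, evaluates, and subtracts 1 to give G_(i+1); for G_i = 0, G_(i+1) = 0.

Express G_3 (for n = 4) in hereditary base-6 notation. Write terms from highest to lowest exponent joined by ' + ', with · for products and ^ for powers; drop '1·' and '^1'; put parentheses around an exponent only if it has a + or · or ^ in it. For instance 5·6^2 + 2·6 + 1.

3

(0) 4|_3 = 3 + 1 ↦ 4 + 1|_4 = 5 ⇒ 4
(1) 4|_4 = 4 ↦ 5|_5 = 5 ⇒ 4
(2) 4|_5 = 4 ↦ 4|_6 = 4 ⇒ 3
(3) 3|_6 = 3 ↦ 3|_7 = 3 ⇒ 2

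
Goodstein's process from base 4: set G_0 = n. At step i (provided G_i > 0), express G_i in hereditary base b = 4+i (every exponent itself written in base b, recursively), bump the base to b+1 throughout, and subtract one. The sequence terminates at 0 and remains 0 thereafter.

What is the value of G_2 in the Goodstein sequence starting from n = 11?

step 0: 11 = 2·4 + 3; sub 5 for 4: 2·5 + 3; = 13; G_1 = 13−1 = 12
step 1: 12 = 2·5 + 2; sub 6 for 5: 2·6 + 2; = 14; G_2 = 14−1 = 13

13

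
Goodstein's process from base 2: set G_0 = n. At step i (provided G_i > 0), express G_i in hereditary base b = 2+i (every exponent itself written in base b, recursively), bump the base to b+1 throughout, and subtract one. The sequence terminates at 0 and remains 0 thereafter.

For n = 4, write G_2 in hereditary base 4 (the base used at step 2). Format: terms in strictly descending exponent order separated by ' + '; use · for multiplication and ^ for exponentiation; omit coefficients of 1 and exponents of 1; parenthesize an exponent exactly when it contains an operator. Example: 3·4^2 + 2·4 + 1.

base 2: 4 = 2^2; at 3: 3^3 = 27; next = 26
base 3: 26 = 2·3^2 + 2·3 + 2; at 4: 2·4^2 + 2·4 + 2 = 42; next = 41
base 4: 41 = 2·4^2 + 2·4 + 1; at 5: 2·5^2 + 2·5 + 1 = 61; next = 60

2·4^2 + 2·4 + 1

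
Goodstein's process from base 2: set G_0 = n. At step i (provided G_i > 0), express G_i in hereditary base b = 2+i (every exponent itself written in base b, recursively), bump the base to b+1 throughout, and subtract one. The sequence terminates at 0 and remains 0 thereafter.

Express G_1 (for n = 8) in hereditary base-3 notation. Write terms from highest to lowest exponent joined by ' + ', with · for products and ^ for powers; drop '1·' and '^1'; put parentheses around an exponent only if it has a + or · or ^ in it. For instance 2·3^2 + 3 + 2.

G_0 = 8. HB_2(8) = 2^(2 + 1). Bump = 81. G_1 = 80.
G_1 = 80. HB_3(80) = 2·3^3 + 2·3^2 + 2·3 + 2. Bump = 554. G_2 = 553.

2·3^3 + 2·3^2 + 2·3 + 2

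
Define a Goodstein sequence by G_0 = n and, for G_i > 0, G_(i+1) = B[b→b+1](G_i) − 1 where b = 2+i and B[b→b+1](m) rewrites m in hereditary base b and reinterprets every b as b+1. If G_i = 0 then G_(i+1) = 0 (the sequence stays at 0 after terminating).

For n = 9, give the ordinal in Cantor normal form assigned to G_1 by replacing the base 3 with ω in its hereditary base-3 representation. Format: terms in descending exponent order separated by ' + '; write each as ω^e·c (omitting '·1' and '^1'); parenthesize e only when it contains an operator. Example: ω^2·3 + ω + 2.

ω^(ω + 1)

base 2: 9 = 2^(2 + 1) + 1; at 3: 3^(3 + 1) + 1 = 82; next = 81
base 3: 81 = 3^(3 + 1); at 4: 4^(4 + 1) = 1024; next = 1023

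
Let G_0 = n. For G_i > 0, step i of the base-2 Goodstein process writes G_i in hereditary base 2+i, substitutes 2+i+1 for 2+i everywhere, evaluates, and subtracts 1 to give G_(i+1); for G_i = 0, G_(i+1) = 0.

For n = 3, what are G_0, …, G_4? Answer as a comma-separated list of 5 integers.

3, 3, 3, 2, 1

[0] 3 ≡ 2 + 1 (base 2). Lift 3: 4. −1: 3.
[1] 3 ≡ 3 (base 3). Lift 4: 4. −1: 3.
[2] 3 ≡ 3 (base 4). Lift 5: 3. −1: 2.
[3] 2 ≡ 2 (base 5). Lift 6: 2. −1: 1.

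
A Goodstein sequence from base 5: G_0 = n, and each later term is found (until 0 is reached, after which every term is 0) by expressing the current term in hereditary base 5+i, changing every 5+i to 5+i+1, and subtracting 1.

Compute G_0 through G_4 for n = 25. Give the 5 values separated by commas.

25, 35, 39, 43, 47

(0) 25|_5 = 5^2 ↦ 6^2|_6 = 36 ⇒ 35
(1) 35|_6 = 5·6 + 5 ↦ 5·7 + 5|_7 = 40 ⇒ 39
(2) 39|_7 = 5·7 + 4 ↦ 5·8 + 4|_8 = 44 ⇒ 43
(3) 43|_8 = 5·8 + 3 ↦ 5·9 + 3|_9 = 48 ⇒ 47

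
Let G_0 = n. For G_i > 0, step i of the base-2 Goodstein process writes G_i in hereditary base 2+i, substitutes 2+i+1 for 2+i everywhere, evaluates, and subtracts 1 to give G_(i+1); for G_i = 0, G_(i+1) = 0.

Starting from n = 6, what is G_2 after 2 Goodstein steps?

step 0: 6 = 2^2 + 2; sub 3 for 2: 3^3 + 3; = 30; G_1 = 30−1 = 29
step 1: 29 = 3^3 + 2; sub 4 for 3: 4^4 + 2; = 258; G_2 = 258−1 = 257

257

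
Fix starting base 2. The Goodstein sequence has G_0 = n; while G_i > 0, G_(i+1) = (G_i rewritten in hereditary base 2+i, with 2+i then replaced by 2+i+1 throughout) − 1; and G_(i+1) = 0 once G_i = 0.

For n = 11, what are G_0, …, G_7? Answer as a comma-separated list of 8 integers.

11, 84, 1027, 15627, 279937, 5764801, 134217727, 2749609302

11 —HB2→ 2^(2 + 1) + 2 + 1 —bump→ 3^(3 + 1) + 3 + 1 = 85 —(−1)→ 84
84 —HB3→ 3^(3 + 1) + 3 —bump→ 4^(4 + 1) + 4 = 1028 —(−1)→ 1027
1027 —HB4→ 4^(4 + 1) + 3 —bump→ 5^(5 + 1) + 3 = 15628 —(−1)→ 15627
15627 —HB5→ 5^(5 + 1) + 2 —bump→ 6^(6 + 1) + 2 = 279938 —(−1)→ 279937
279937 —HB6→ 6^(6 + 1) + 1 —bump→ 7^(7 + 1) + 1 = 5764802 —(−1)→ 5764801
5764801 —HB7→ 7^(7 + 1) —bump→ 8^(8 + 1) = 134217728 —(−1)→ 134217727
134217727 —HB8→ 7·8^8 + 7·8^7 + 7·8^6 + 7·8^5 + 7·8^4 + 7·8^3 + 7·8^2 + 7·8 + 7 —bump→ 7·9^9 + 7·9^7 + 7·9^6 + 7·9^5 + 7·9^4 + 7·9^3 + 7·9^2 + 7·9 + 7 = 2749609303 —(−1)→ 2749609302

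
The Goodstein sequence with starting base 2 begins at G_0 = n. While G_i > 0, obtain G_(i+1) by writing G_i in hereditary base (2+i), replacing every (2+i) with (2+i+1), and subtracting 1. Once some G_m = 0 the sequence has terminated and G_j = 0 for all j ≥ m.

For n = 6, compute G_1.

step 0: 6 = 2^2 + 2; sub 3 for 2: 3^3 + 3; = 30; G_1 = 30−1 = 29
step 1: 29 = 3^3 + 2; sub 4 for 3: 4^4 + 2; = 258; G_2 = 258−1 = 257

29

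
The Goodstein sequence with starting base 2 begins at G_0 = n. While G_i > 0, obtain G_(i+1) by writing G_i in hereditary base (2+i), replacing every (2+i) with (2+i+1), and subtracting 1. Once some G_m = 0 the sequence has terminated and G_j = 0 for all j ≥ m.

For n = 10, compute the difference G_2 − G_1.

942

(0) 10|_2 = 2^(2 + 1) + 2 ↦ 3^(3 + 1) + 3|_3 = 84 ⇒ 83
(1) 83|_3 = 3^(3 + 1) + 2 ↦ 4^(4 + 1) + 2|_4 = 1026 ⇒ 1025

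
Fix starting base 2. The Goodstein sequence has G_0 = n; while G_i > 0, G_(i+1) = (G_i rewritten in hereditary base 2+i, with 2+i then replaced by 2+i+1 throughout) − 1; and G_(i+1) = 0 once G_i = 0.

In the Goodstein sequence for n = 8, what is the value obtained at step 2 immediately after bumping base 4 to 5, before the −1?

6311

(0) 8|_2 = 2^(2 + 1) ↦ 3^(3 + 1)|_3 = 81 ⇒ 80
(1) 80|_3 = 2·3^3 + 2·3^2 + 2·3 + 2 ↦ 2·4^4 + 2·4^2 + 2·4 + 2|_4 = 554 ⇒ 553
(2) 553|_4 = 2·4^4 + 2·4^2 + 2·4 + 1 ↦ 2·5^5 + 2·5^2 + 2·5 + 1|_5 = 6311 ⇒ 6310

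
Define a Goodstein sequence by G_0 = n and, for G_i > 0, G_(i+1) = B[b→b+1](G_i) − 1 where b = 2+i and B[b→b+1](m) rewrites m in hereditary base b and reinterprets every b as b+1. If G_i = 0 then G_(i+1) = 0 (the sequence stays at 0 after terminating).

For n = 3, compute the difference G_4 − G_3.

-1

G_0=3  [base 2] 2 + 1  →[2↦3]→  3 + 1 = 4  −1 ⇒ G_1=3
G_1=3  [base 3] 3  →[3↦4]→  4 = 4  −1 ⇒ G_2=3
G_2=3  [base 4] 3  →[4↦5]→  3 = 3  −1 ⇒ G_3=2
G_3=2  [base 5] 2  →[5↦6]→  2 = 2  −1 ⇒ G_4=1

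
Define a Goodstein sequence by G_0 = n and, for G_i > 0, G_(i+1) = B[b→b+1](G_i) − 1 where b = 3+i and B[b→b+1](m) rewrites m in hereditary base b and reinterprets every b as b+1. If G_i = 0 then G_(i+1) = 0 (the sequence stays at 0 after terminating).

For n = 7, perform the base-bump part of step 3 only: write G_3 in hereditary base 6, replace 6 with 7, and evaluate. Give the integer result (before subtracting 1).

G_0=7  [base 3] 2·3 + 1  →[3↦4]→  2·4 + 1 = 9  −1 ⇒ G_1=8
G_1=8  [base 4] 2·4  →[4↦5]→  2·5 = 10  −1 ⇒ G_2=9
G_2=9  [base 5] 5 + 4  →[5↦6]→  6 + 4 = 10  −1 ⇒ G_3=9
G_3=9  [base 6] 6 + 3  →[6↦7]→  7 + 3 = 10  −1 ⇒ G_4=9

10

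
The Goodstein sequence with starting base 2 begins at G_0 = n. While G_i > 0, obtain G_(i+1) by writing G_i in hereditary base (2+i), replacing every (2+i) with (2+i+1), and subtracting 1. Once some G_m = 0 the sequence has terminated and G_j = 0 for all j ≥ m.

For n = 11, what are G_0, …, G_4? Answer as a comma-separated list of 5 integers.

base 2: 11 = 2^(2 + 1) + 2 + 1; at 3: 3^(3 + 1) + 3 + 1 = 85; next = 84
base 3: 84 = 3^(3 + 1) + 3; at 4: 4^(4 + 1) + 4 = 1028; next = 1027
base 4: 1027 = 4^(4 + 1) + 3; at 5: 5^(5 + 1) + 3 = 15628; next = 15627
base 5: 15627 = 5^(5 + 1) + 2; at 6: 6^(6 + 1) + 2 = 279938; next = 279937

11, 84, 1027, 15627, 279937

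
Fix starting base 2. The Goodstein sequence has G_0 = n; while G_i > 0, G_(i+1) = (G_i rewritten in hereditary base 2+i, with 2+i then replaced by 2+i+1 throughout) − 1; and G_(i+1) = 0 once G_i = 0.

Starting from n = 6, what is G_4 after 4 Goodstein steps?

46655

G_0 = 6. HB_2(6) = 2^2 + 2. Bump = 30. G_1 = 29.
G_1 = 29. HB_3(29) = 3^3 + 2. Bump = 258. G_2 = 257.
G_2 = 257. HB_4(257) = 4^4 + 1. Bump = 3126. G_3 = 3125.
G_3 = 3125. HB_5(3125) = 5^5. Bump = 46656. G_4 = 46655.
G_4 = 46655. HB_6(46655) = 5·6^5 + 5·6^4 + 5·6^3 + 5·6^2 + 5·6 + 5. Bump = 98040. G_5 = 98039.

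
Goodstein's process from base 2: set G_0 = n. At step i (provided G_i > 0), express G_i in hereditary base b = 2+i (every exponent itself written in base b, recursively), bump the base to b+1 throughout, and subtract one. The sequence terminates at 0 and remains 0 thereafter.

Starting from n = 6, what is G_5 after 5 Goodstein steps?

G_0 = 6. HB_2(6) = 2^2 + 2. Bump = 30. G_1 = 29.
G_1 = 29. HB_3(29) = 3^3 + 2. Bump = 258. G_2 = 257.
G_2 = 257. HB_4(257) = 4^4 + 1. Bump = 3126. G_3 = 3125.
G_3 = 3125. HB_5(3125) = 5^5. Bump = 46656. G_4 = 46655.
G_4 = 46655. HB_6(46655) = 5·6^5 + 5·6^4 + 5·6^3 + 5·6^2 + 5·6 + 5. Bump = 98040. G_5 = 98039.
G_5 = 98039. HB_7(98039) = 5·7^5 + 5·7^4 + 5·7^3 + 5·7^2 + 5·7 + 4. Bump = 187244. G_6 = 187243.

98039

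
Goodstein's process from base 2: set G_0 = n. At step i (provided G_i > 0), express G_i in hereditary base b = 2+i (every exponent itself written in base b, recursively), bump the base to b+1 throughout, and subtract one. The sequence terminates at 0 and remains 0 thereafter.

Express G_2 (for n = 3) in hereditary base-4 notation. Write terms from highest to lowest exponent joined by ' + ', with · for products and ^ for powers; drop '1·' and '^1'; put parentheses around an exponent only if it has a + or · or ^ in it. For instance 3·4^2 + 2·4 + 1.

3

[0] 3 ≡ 2 + 1 (base 2). Lift 3: 4. −1: 3.
[1] 3 ≡ 3 (base 3). Lift 4: 4. −1: 3.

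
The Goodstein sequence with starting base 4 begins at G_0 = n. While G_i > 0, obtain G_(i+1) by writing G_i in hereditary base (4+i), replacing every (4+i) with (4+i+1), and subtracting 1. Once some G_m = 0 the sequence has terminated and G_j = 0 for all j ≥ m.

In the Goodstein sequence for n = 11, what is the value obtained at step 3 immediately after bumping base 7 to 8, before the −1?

G_0 = 11. HB_4(11) = 2·4 + 3. Bump = 13. G_1 = 12.
G_1 = 12. HB_5(12) = 2·5 + 2. Bump = 14. G_2 = 13.
G_2 = 13. HB_6(13) = 2·6 + 1. Bump = 15. G_3 = 14.
G_3 = 14. HB_7(14) = 2·7. Bump = 16. G_4 = 15.

16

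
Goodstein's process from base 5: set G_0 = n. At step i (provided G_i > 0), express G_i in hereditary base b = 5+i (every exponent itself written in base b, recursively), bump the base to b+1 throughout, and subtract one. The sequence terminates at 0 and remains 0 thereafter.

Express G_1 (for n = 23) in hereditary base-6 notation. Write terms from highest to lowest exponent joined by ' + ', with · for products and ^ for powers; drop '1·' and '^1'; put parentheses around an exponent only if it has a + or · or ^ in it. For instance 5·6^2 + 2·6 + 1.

4·6 + 2

(0) 23|_5 = 4·5 + 3 ↦ 4·6 + 3|_6 = 27 ⇒ 26
(1) 26|_6 = 4·6 + 2 ↦ 4·7 + 2|_7 = 30 ⇒ 29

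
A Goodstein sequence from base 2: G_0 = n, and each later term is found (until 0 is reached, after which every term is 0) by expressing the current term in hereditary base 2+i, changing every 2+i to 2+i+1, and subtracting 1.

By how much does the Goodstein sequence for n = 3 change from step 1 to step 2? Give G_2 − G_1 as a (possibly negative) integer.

0

step 0: 3 = 2 + 1; sub 3 for 2: 3 + 1; = 4; G_1 = 4−1 = 3
step 1: 3 = 3; sub 4 for 3: 4; = 4; G_2 = 4−1 = 3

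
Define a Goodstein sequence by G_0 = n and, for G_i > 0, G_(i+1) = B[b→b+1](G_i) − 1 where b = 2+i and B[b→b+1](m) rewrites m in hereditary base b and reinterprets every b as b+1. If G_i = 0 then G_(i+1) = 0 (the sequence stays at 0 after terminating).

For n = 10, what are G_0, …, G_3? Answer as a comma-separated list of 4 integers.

10, 83, 1025, 15625

10 —HB2→ 2^(2 + 1) + 2 —bump→ 3^(3 + 1) + 3 = 84 —(−1)→ 83
83 —HB3→ 3^(3 + 1) + 2 —bump→ 4^(4 + 1) + 2 = 1026 —(−1)→ 1025
1025 —HB4→ 4^(4 + 1) + 1 —bump→ 5^(5 + 1) + 1 = 15626 —(−1)→ 15625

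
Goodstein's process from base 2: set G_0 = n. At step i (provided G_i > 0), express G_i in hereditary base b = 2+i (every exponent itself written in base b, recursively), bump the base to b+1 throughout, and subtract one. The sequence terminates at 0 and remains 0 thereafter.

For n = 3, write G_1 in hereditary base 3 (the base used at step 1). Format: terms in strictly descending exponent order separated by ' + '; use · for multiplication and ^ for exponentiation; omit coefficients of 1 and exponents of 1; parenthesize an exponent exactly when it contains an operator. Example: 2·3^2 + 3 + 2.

[0] 3 ≡ 2 + 1 (base 2). Lift 3: 4. −1: 3.
[1] 3 ≡ 3 (base 3). Lift 4: 4. −1: 3.

3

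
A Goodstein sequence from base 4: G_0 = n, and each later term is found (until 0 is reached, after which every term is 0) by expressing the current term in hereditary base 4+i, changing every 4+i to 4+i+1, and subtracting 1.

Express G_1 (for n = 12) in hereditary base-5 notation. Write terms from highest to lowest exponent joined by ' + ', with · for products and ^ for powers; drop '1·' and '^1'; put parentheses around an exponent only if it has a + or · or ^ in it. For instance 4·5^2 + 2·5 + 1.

[0] 12 ≡ 3·4 (base 4). Lift 5: 15. −1: 14.
[1] 14 ≡ 2·5 + 4 (base 5). Lift 6: 16. −1: 15.

2·5 + 4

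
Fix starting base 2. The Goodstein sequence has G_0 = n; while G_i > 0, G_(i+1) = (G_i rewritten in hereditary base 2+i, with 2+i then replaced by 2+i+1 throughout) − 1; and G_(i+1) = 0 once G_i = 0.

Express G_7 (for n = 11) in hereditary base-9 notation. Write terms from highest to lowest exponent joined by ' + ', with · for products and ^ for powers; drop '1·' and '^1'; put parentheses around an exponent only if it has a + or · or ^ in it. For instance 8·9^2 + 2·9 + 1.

G_0=11  [base 2] 2^(2 + 1) + 2 + 1  →[2↦3]→  3^(3 + 1) + 3 + 1 = 85  −1 ⇒ G_1=84
G_1=84  [base 3] 3^(3 + 1) + 3  →[3↦4]→  4^(4 + 1) + 4 = 1028  −1 ⇒ G_2=1027
G_2=1027  [base 4] 4^(4 + 1) + 3  →[4↦5]→  5^(5 + 1) + 3 = 15628  −1 ⇒ G_3=15627
G_3=15627  [base 5] 5^(5 + 1) + 2  →[5↦6]→  6^(6 + 1) + 2 = 279938  −1 ⇒ G_4=279937
G_4=279937  [base 6] 6^(6 + 1) + 1  →[6↦7]→  7^(7 + 1) + 1 = 5764802  −1 ⇒ G_5=5764801
G_5=5764801  [base 7] 7^(7 + 1)  →[7↦8]→  8^(8 + 1) = 134217728  −1 ⇒ G_6=134217727
G_6=134217727  [base 8] 7·8^8 + 7·8^7 + 7·8^6 + 7·8^5 + 7·8^4 + 7·8^3 + 7·8^2 + 7·8 + 7  →[8↦9]→  7·9^9 + 7·9^7 + 7·9^6 + 7·9^5 + 7·9^4 + 7·9^3 + 7·9^2 + 7·9 + 7 = 2749609303  −1 ⇒ G_7=2749609302

7·9^9 + 7·9^7 + 7·9^6 + 7·9^5 + 7·9^4 + 7·9^3 + 7·9^2 + 7·9 + 6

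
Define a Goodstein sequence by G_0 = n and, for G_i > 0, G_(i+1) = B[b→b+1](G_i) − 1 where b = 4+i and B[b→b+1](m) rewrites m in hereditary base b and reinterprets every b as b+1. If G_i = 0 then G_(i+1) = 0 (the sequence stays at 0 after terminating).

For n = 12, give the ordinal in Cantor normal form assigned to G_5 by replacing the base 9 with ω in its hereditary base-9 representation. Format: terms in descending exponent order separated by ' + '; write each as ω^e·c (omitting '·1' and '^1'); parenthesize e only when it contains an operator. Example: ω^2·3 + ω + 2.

ω·2

G_0=12  [base 4] 3·4  →[4↦5]→  3·5 = 15  −1 ⇒ G_1=14
G_1=14  [base 5] 2·5 + 4  →[5↦6]→  2·6 + 4 = 16  −1 ⇒ G_2=15
G_2=15  [base 6] 2·6 + 3  →[6↦7]→  2·7 + 3 = 17  −1 ⇒ G_3=16
G_3=16  [base 7] 2·7 + 2  →[7↦8]→  2·8 + 2 = 18  −1 ⇒ G_4=17
G_4=17  [base 8] 2·8 + 1  →[8↦9]→  2·9 + 1 = 19  −1 ⇒ G_5=18
G_5=18  [base 9] 2·9  →[9↦10]→  2·10 = 20  −1 ⇒ G_6=19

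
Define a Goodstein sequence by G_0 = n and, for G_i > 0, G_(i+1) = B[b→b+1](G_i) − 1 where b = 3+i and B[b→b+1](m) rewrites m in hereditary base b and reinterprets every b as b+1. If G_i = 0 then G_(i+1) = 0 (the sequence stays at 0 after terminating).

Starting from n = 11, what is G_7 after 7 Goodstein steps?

step 0: 11 = 3^2 + 2; sub 4 for 3: 4^2 + 2; = 18; G_1 = 18−1 = 17
step 1: 17 = 4^2 + 1; sub 5 for 4: 5^2 + 1; = 26; G_2 = 26−1 = 25
step 2: 25 = 5^2; sub 6 for 5: 6^2; = 36; G_3 = 36−1 = 35
step 3: 35 = 5·6 + 5; sub 7 for 6: 5·7 + 5; = 40; G_4 = 40−1 = 39
step 4: 39 = 5·7 + 4; sub 8 for 7: 5·8 + 4; = 44; G_5 = 44−1 = 43
step 5: 43 = 5·8 + 3; sub 9 for 8: 5·9 + 3; = 48; G_6 = 48−1 = 47
step 6: 47 = 5·9 + 2; sub 10 for 9: 5·10 + 2; = 52; G_7 = 52−1 = 51

51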